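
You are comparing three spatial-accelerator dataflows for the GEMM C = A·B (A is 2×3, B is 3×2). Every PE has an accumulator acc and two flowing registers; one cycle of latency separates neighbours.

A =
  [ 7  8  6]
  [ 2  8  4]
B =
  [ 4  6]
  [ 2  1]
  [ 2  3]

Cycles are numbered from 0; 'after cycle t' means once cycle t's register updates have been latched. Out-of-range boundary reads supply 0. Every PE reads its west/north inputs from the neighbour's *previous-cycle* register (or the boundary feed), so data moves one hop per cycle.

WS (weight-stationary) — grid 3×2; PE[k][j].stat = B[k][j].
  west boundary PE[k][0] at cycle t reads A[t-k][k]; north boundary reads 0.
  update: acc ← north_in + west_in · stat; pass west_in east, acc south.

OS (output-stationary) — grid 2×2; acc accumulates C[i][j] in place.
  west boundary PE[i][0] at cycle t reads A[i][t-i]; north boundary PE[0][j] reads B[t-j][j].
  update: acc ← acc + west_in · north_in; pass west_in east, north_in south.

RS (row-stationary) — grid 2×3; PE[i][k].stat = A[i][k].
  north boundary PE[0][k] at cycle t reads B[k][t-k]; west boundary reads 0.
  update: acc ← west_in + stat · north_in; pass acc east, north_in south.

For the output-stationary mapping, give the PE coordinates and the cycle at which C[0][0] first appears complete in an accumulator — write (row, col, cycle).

(row, col, cycle) = (0, 0, 2)

OS — PE[0][0] is where C[0][0] collects:
  step 0 · PE0,0: acc=28; fwd→7 fwd↓4
  step 1 · PE0,0: acc=44; fwd→8 fwd↓2
  step 2 · PE0,0: acc=56; fwd→6 fwd↓2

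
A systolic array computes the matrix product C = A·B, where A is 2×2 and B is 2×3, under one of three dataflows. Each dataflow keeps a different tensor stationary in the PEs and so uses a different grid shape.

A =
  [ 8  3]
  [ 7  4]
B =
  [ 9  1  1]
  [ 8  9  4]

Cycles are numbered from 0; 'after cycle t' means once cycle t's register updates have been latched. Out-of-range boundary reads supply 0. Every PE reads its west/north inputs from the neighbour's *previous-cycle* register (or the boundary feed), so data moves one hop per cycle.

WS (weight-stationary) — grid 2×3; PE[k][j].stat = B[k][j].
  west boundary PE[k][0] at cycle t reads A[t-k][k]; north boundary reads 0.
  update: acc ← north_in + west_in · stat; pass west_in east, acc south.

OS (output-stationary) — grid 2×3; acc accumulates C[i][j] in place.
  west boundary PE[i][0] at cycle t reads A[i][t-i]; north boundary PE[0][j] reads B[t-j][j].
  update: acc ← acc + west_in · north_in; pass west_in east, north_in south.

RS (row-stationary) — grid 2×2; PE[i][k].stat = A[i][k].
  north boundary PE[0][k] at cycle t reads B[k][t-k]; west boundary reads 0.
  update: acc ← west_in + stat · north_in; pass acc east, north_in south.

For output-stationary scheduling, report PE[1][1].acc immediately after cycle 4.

PE[1][1].acc = 43

OS (2×3). Following PE[1][1] plus its west/north inputs:
  [0] (0,1) acc=0 (h:0 v:0)
  [0] (1,0) acc=0 (h:0 v:0)
  [0] (1,1) acc=0 (h:0 v:0)
  [1] (0,1) acc=8 (h:8 v:1)
  [1] (1,0) acc=63 (h:7 v:9)
  [1] (1,1) acc=0 (h:0 v:0)
  [2] (0,1) acc=35 (h:3 v:9)
  [2] (1,0) acc=95 (h:4 v:8)
  [2] (1,1) acc=7 (h:7 v:1)
  [3] (0,1) acc=35 (h:0 v:0)
  [3] (1,0) acc=95 (h:0 v:0)
  [3] (1,1) acc=43 (h:4 v:9)
  [4] (0,1) acc=35 (h:0 v:0)
  [4] (1,0) acc=95 (h:0 v:0)
  [4] (1,1) acc=43 (h:0 v:0)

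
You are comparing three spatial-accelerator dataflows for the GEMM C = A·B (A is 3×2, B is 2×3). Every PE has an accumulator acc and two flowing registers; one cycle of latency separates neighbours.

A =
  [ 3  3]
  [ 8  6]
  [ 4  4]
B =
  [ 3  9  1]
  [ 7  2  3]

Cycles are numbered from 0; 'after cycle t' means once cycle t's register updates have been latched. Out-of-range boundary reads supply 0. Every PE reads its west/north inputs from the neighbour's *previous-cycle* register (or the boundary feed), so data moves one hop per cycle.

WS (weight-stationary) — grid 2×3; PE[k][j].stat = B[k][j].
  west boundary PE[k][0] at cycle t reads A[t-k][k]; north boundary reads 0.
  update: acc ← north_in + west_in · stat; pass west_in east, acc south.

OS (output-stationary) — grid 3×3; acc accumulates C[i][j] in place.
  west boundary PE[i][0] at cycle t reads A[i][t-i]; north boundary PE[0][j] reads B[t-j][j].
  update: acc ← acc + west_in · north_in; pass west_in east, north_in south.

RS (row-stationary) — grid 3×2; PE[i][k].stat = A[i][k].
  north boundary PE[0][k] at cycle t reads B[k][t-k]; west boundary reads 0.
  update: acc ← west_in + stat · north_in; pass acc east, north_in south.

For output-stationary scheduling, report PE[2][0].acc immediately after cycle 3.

PE[2][0].acc = 40

OS 3×3: PE[2][0] cycle-by-cycle (with neighbour feeds):
  cycle 0: PE[1][0] → acc 0, east 0, south 0
  cycle 0: PE[2][0] → acc 0, east 0, south 0
  cycle 1: PE[1][0] → acc 24, east 8, south 3
  cycle 1: PE[2][0] → acc 0, east 0, south 0
  cycle 2: PE[1][0] → acc 66, east 6, south 7
  cycle 2: PE[2][0] → acc 12, east 4, south 3
  cycle 3: PE[1][0] → acc 66, east 0, south 0
  cycle 3: PE[2][0] → acc 40, east 4, south 7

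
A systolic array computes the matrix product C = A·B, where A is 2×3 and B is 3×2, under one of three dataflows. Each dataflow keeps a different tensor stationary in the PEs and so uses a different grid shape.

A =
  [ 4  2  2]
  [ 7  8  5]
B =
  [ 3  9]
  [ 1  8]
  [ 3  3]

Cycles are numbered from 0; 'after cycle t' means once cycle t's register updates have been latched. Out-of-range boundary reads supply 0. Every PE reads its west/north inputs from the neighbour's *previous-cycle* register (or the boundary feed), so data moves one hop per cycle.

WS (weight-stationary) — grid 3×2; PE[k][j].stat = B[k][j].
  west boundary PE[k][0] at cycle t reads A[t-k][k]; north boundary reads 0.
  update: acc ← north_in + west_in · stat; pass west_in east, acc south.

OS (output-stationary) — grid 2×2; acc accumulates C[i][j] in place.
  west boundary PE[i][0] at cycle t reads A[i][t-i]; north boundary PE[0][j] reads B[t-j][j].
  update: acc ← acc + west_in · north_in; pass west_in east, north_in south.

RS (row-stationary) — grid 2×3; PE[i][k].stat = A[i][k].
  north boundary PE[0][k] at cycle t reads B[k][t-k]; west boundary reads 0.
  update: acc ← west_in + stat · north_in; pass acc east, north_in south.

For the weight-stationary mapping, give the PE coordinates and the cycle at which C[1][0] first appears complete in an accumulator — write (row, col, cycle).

WS: C[1][0] accumulates in PE[2][0]:
  [0] (2,0) acc=0 (h:0 v:0)
  [1] (2,0) acc=0 (h:0 v:0)
  [2] (2,0) acc=20 (h:2 v:20)
  [3] (2,0) acc=44 (h:5 v:44)

(row, col, cycle) = (2, 0, 3)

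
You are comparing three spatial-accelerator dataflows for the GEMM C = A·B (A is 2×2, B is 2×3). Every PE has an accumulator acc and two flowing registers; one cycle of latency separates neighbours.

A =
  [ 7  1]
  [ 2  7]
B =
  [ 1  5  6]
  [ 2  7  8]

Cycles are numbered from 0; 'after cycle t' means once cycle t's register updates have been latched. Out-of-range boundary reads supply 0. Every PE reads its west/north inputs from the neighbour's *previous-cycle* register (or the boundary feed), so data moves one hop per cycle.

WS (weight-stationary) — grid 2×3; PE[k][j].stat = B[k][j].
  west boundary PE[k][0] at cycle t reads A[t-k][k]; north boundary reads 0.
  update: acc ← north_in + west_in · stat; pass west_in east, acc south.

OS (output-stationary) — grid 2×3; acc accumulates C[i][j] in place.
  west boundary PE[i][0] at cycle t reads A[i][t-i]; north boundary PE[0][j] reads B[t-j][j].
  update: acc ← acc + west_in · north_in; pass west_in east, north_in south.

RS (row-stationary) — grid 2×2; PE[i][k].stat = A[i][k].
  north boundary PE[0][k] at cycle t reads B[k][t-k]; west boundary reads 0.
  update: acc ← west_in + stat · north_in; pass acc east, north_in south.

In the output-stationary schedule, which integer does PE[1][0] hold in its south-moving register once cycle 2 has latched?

OS 2×3: PE[1][0] cycle-by-cycle (with neighbour feeds):
  step 0 · PE0,0: acc=7; fwd→7 fwd↓1
  step 0 · PE1,0: acc=0; fwd→0 fwd↓0
  step 1 · PE0,0: acc=9; fwd→1 fwd↓2
  step 1 · PE1,0: acc=2; fwd→2 fwd↓1
  step 2 · PE0,0: acc=9; fwd→0 fwd↓0
  step 2 · PE1,0: acc=16; fwd→7 fwd↓2

register = 2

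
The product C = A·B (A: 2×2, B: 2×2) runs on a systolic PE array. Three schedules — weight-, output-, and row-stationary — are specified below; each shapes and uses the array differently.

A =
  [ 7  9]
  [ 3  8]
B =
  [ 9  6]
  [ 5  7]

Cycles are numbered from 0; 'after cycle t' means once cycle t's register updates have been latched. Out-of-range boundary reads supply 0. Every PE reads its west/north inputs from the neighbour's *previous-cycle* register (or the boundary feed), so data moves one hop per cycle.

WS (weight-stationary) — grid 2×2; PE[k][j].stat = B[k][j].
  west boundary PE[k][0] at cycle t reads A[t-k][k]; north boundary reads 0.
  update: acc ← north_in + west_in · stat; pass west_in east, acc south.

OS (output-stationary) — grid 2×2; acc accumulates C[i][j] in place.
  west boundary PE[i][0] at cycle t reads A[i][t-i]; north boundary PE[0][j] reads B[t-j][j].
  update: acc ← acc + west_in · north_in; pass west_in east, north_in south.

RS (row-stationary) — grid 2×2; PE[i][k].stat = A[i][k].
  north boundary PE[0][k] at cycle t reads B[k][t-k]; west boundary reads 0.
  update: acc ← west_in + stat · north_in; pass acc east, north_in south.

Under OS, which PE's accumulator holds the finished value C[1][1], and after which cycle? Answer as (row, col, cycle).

(row, col, cycle) = (1, 1, 3)

OS — PE[1][1] is where C[1][1] collects:
  after 0 — PE[1][1] acc=0, pass-E 0, pass-S 0
  after 1 — PE[1][1] acc=0, pass-E 0, pass-S 0
  after 2 — PE[1][1] acc=18, pass-E 3, pass-S 6
  after 3 — PE[1][1] acc=74, pass-E 8, pass-S 7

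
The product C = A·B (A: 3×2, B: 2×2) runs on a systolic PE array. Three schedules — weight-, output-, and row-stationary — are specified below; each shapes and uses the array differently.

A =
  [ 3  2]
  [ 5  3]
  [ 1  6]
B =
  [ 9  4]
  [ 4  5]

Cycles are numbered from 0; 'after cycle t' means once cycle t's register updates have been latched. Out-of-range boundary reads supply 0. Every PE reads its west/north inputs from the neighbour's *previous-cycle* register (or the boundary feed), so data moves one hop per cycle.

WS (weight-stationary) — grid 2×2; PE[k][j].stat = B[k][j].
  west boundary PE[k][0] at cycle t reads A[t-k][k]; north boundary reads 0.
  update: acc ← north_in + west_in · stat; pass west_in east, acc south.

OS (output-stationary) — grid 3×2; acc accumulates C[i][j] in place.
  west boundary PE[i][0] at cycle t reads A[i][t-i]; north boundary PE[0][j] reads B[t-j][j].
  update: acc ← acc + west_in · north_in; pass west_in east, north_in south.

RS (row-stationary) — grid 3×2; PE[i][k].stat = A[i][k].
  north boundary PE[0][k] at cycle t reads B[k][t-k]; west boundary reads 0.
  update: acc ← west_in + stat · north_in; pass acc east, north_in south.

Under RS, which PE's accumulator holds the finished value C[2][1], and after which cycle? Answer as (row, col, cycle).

Under RS, C[2][1] lands at PE[2][1]:
  step 0 · PE2,1: acc=0; fwd→0 fwd↓0
  step 1 · PE2,1: acc=0; fwd→0 fwd↓0
  step 2 · PE2,1: acc=0; fwd→0 fwd↓0
  step 3 · PE2,1: acc=33; fwd→33 fwd↓4
  step 4 · PE2,1: acc=34; fwd→34 fwd↓5

(row, col, cycle) = (2, 1, 4)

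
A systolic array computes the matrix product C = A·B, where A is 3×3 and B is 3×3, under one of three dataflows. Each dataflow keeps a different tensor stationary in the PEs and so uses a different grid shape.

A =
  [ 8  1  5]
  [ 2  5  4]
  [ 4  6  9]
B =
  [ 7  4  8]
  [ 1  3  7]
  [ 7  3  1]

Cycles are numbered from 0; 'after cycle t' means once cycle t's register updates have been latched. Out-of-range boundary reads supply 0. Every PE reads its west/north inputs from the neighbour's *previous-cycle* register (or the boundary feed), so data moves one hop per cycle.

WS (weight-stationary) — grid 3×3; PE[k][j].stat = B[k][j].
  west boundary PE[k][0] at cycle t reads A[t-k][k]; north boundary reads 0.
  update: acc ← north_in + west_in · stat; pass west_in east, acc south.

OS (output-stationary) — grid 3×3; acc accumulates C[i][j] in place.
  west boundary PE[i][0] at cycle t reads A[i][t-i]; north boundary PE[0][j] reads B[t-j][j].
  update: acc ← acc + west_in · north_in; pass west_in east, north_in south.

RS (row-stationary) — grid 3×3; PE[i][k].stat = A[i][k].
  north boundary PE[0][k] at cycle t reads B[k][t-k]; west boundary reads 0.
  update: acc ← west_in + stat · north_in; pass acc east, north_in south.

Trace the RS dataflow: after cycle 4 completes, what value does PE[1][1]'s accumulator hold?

PE[1][1].acc = 51

RS on a 3×3 grid — tracing PE[1][1] and its feeders:
  after 0 — PE[0][1] acc=0, pass-E 0, pass-S 0
  after 0 — PE[1][0] acc=0, pass-E 0, pass-S 0
  after 0 — PE[1][1] acc=0, pass-E 0, pass-S 0
  after 1 — PE[0][1] acc=57, pass-E 57, pass-S 1
  after 1 — PE[1][0] acc=14, pass-E 14, pass-S 7
  after 1 — PE[1][1] acc=0, pass-E 0, pass-S 0
  after 2 — PE[0][1] acc=35, pass-E 35, pass-S 3
  after 2 — PE[1][0] acc=8, pass-E 8, pass-S 4
  after 2 — PE[1][1] acc=19, pass-E 19, pass-S 1
  after 3 — PE[0][1] acc=71, pass-E 71, pass-S 7
  after 3 — PE[1][0] acc=16, pass-E 16, pass-S 8
  after 3 — PE[1][1] acc=23, pass-E 23, pass-S 3
  after 4 — PE[0][1] acc=0, pass-E 0, pass-S 0
  after 4 — PE[1][0] acc=0, pass-E 0, pass-S 0
  after 4 — PE[1][1] acc=51, pass-E 51, pass-S 7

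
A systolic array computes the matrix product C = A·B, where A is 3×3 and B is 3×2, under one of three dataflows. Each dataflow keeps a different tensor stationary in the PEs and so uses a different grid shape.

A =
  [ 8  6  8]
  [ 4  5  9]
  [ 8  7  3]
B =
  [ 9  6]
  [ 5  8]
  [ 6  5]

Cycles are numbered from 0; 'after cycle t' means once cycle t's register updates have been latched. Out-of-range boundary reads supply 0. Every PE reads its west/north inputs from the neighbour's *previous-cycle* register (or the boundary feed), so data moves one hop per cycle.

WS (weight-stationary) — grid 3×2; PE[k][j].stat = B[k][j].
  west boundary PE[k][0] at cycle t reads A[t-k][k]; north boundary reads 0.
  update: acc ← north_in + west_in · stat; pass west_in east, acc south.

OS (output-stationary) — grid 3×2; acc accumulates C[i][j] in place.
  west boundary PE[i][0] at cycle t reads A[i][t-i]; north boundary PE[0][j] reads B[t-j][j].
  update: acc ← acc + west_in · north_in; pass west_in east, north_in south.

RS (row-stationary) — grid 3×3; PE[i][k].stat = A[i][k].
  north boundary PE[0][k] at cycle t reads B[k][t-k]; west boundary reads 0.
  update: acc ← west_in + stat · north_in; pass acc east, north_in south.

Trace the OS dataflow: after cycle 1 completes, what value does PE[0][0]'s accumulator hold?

Tracing OS — 3×2 array, target PE[0][0]:
  t=0 PE[0][0]: acc=72 h=8 v=9
  t=1 PE[0][0]: acc=102 h=6 v=5

PE[0][0].acc = 102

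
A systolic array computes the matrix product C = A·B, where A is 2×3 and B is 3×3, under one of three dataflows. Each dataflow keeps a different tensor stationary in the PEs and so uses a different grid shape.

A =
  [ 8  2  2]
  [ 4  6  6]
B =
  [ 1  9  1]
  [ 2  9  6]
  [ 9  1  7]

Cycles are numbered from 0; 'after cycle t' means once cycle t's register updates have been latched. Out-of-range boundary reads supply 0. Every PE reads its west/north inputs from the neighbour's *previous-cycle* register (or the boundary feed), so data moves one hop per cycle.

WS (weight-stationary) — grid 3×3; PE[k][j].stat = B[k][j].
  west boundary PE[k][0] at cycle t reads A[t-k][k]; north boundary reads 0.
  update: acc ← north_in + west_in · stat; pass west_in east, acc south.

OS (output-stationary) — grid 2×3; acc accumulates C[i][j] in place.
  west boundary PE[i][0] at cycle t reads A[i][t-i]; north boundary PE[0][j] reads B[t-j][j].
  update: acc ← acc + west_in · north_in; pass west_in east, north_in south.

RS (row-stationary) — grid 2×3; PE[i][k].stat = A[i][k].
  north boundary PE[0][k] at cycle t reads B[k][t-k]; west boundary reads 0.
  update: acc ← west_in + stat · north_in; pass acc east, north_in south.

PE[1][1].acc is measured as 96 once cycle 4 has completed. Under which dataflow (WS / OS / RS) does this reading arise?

dataflow = OS

WS [3×3] PE[1][1] across cycles:
  @0  [1,1]  acc 0  |  →0  ↓0
  @1  [1,1]  acc 0  |  →0  ↓0
  @2  [1,1]  acc 90  |  →2  ↓90
  @3  [1,1]  acc 90  |  →6  ↓90
  @4  [1,1]  acc 0  |  →0  ↓0
OS [2×3] PE[1][1] across cycles:
  @0  [1,1]  acc 0  |  →0  ↓0
  @1  [1,1]  acc 0  |  →0  ↓0
  @2  [1,1]  acc 36  |  →4  ↓9
  @3  [1,1]  acc 90  |  →6  ↓9
  @4  [1,1]  acc 96  |  →6  ↓1
RS [2×3] PE[1][1] across cycles:
  @0  [1,1]  acc 0  |  →0  ↓0
  @1  [1,1]  acc 0  |  →0  ↓0
  @2  [1,1]  acc 16  |  →16  ↓2
  @3  [1,1]  acc 90  |  →90  ↓9
  @4  [1,1]  acc 40  |  →40  ↓6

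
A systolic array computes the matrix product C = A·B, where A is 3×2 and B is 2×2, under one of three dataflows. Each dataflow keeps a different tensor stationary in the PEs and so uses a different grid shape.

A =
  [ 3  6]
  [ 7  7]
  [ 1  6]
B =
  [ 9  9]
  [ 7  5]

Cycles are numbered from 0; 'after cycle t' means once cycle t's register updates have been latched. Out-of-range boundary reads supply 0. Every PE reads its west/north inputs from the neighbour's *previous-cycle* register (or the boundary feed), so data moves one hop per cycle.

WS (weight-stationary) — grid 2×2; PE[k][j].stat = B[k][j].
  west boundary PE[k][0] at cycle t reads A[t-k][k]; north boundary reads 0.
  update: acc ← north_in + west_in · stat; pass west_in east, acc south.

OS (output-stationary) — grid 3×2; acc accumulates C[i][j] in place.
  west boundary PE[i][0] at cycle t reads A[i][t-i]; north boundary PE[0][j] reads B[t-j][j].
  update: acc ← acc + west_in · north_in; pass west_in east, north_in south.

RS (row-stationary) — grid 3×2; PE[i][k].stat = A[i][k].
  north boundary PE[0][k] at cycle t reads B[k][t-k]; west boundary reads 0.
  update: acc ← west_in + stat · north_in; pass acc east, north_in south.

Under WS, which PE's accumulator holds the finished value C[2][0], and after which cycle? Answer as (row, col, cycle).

(row, col, cycle) = (1, 0, 3)

WS: C[2][0] accumulates in PE[1][0]:
  step 0 · PE1,0: acc=0; fwd→0 fwd↓0
  step 1 · PE1,0: acc=69; fwd→6 fwd↓69
  step 2 · PE1,0: acc=112; fwd→7 fwd↓112
  step 3 · PE1,0: acc=51; fwd→6 fwd↓51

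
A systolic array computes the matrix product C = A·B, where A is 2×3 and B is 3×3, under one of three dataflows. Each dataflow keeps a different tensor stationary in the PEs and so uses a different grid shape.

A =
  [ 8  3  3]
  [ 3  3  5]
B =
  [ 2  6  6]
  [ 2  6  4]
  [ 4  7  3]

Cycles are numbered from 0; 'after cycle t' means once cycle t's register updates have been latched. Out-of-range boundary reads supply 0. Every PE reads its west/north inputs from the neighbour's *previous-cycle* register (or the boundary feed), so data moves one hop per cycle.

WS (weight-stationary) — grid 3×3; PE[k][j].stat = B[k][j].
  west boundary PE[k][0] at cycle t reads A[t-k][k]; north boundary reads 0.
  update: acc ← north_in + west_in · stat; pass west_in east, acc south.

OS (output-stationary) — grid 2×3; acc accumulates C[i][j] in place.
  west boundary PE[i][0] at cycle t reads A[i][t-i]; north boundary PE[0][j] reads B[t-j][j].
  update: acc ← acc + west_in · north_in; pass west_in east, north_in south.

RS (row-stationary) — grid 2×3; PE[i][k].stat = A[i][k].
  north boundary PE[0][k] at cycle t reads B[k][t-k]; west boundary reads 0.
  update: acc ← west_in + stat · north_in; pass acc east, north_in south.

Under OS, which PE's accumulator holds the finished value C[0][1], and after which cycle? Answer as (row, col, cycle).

(row, col, cycle) = (0, 1, 3)

OS: C[0][1] accumulates in PE[0][1]:
  cycle 0: PE[0][1] → acc 0, east 0, south 0
  cycle 1: PE[0][1] → acc 48, east 8, south 6
  cycle 2: PE[0][1] → acc 66, east 3, south 6
  cycle 3: PE[0][1] → acc 87, east 3, south 7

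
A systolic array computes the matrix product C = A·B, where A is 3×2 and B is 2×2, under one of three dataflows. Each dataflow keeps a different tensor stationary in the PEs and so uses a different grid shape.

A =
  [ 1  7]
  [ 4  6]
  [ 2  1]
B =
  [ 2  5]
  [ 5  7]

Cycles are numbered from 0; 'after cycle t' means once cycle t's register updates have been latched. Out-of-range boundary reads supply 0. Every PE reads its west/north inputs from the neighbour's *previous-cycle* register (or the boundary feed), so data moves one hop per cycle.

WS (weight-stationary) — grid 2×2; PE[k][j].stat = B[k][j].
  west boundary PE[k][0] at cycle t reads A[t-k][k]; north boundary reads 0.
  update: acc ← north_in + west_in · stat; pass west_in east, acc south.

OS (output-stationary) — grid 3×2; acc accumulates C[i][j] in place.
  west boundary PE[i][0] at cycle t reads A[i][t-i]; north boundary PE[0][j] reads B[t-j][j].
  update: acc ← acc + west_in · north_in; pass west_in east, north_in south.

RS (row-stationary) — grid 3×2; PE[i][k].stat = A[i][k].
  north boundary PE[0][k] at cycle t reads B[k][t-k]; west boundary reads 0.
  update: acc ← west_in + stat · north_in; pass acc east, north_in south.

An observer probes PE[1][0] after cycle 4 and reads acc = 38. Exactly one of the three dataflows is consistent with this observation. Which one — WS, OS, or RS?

dataflow = OS

WS (2×2 grid), PE[1][0]:
  cycle 0: PE[1][0] → acc 0, east 0, south 0
  cycle 1: PE[1][0] → acc 37, east 7, south 37
  cycle 2: PE[1][0] → acc 38, east 6, south 38
  cycle 3: PE[1][0] → acc 9, east 1, south 9
  cycle 4: PE[1][0] → acc 0, east 0, south 0
OS (3×2 grid), PE[1][0]:
  cycle 0: PE[1][0] → acc 0, east 0, south 0
  cycle 1: PE[1][0] → acc 8, east 4, south 2
  cycle 2: PE[1][0] → acc 38, east 6, south 5
  cycle 3: PE[1][0] → acc 38, east 0, south 0
  cycle 4: PE[1][0] → acc 38, east 0, south 0
RS (3×2 grid), PE[1][0]:
  cycle 0: PE[1][0] → acc 0, east 0, south 0
  cycle 1: PE[1][0] → acc 8, east 8, south 2
  cycle 2: PE[1][0] → acc 20, east 20, south 5
  cycle 3: PE[1][0] → acc 0, east 0, south 0
  cycle 4: PE[1][0] → acc 0, east 0, south 0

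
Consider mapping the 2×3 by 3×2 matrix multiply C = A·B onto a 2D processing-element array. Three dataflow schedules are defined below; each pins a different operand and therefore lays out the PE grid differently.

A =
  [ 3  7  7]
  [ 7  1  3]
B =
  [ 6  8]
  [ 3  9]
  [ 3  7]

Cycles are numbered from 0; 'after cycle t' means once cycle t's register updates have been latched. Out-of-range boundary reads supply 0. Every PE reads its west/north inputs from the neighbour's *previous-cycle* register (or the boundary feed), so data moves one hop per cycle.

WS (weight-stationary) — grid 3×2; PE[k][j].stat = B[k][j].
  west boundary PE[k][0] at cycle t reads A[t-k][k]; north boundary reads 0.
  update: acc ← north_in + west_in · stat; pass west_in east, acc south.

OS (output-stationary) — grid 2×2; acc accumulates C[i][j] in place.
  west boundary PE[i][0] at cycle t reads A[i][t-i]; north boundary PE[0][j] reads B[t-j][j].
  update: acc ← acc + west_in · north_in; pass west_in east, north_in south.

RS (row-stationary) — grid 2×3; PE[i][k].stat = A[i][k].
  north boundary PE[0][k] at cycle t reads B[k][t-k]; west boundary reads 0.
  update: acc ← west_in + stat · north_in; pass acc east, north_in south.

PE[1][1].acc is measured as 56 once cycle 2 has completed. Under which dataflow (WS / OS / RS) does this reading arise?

WS [3×2] PE[1][1] across cycles:
  cycle 0: PE[1][1] → acc 0, east 0, south 0
  cycle 1: PE[1][1] → acc 0, east 0, south 0
  cycle 2: PE[1][1] → acc 87, east 7, south 87
OS [2×2] PE[1][1] across cycles:
  cycle 0: PE[1][1] → acc 0, east 0, south 0
  cycle 1: PE[1][1] → acc 0, east 0, south 0
  cycle 2: PE[1][1] → acc 56, east 7, south 8
RS [2×3] PE[1][1] across cycles:
  cycle 0: PE[1][1] → acc 0, east 0, south 0
  cycle 1: PE[1][1] → acc 0, east 0, south 0
  cycle 2: PE[1][1] → acc 45, east 45, south 3

dataflow = OS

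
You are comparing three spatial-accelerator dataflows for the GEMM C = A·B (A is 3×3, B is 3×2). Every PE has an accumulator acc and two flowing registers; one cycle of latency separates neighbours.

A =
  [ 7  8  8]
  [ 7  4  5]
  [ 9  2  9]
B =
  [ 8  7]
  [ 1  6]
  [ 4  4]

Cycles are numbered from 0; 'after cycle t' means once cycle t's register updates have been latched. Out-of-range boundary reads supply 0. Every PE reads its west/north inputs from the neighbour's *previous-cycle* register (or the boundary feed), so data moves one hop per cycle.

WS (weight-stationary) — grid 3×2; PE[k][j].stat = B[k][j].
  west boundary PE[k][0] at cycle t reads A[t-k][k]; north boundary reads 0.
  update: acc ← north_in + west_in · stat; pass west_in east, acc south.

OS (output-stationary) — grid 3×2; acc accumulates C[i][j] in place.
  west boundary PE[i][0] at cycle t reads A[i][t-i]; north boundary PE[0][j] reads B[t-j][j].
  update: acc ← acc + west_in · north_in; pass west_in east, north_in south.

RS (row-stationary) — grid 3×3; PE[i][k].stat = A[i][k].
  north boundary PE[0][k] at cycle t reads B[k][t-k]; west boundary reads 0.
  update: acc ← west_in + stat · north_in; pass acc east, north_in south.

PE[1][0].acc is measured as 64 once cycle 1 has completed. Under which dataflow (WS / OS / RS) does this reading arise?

WS [3×2] PE[1][0] across cycles:
  c0 r1c0: 0 / 0 / 0
  c1 r1c0: 64 / 8 / 64
OS [3×2] PE[1][0] across cycles:
  c0 r1c0: 0 / 0 / 0
  c1 r1c0: 56 / 7 / 8
RS [3×3] PE[1][0] across cycles:
  c0 r1c0: 0 / 0 / 0
  c1 r1c0: 56 / 56 / 8

dataflow = WS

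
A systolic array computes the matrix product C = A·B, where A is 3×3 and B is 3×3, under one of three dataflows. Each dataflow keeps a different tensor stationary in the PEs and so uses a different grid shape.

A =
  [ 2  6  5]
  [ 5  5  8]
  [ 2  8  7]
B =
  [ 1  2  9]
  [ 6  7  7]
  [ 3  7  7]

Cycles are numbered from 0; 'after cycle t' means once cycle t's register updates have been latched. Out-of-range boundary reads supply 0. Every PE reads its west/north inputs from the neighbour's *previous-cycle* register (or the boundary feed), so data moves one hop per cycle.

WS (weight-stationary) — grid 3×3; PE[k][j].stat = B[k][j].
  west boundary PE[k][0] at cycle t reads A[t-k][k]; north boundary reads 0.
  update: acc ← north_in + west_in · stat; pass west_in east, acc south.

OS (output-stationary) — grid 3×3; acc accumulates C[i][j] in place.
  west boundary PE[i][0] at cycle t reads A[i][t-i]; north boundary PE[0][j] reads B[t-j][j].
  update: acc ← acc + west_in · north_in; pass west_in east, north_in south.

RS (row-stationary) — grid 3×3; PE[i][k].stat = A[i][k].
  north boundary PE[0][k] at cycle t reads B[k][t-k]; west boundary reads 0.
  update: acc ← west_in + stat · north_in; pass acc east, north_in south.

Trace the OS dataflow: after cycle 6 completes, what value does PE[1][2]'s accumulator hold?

PE[1][2].acc = 136

OS on a 3×3 grid — tracing PE[1][2] and its feeders:
  0: (0,2).acc=0  regs=<0,0>
  0: (1,1).acc=0  regs=<0,0>
  0: (1,2).acc=0  regs=<0,0>
  1: (0,2).acc=0  regs=<0,0>
  1: (1,1).acc=0  regs=<0,0>
  1: (1,2).acc=0  regs=<0,0>
  2: (0,2).acc=18  regs=<2,9>
  2: (1,1).acc=10  regs=<5,2>
  2: (1,2).acc=0  regs=<0,0>
  3: (0,2).acc=60  regs=<6,7>
  3: (1,1).acc=45  regs=<5,7>
  3: (1,2).acc=45  regs=<5,9>
  4: (0,2).acc=95  regs=<5,7>
  4: (1,1).acc=101  regs=<8,7>
  4: (1,2).acc=80  regs=<5,7>
  5: (0,2).acc=95  regs=<0,0>
  5: (1,1).acc=101  regs=<0,0>
  5: (1,2).acc=136  regs=<8,7>
  6: (0,2).acc=95  regs=<0,0>
  6: (1,1).acc=101  regs=<0,0>
  6: (1,2).acc=136  regs=<0,0>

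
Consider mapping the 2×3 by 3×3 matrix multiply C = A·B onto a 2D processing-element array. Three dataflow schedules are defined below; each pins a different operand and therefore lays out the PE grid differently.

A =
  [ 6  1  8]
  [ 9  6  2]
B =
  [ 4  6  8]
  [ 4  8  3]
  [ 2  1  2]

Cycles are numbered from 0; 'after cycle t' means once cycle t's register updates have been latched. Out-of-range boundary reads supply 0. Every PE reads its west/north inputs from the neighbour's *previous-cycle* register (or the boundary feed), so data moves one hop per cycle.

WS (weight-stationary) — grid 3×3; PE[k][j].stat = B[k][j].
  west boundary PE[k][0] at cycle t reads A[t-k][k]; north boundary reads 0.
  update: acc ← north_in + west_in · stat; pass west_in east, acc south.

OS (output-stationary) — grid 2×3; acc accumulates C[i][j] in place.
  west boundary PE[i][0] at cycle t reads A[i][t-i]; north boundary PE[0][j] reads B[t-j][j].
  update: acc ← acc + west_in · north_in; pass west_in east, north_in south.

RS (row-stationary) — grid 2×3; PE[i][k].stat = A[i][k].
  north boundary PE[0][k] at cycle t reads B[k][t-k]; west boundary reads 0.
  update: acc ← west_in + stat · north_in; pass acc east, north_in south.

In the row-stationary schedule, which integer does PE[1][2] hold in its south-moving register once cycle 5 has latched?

RS on a 2×3 grid — tracing PE[1][2] and its feeders:
  @0  [0,2]  acc 0  |  →0  ↓0
  @0  [1,1]  acc 0  |  →0  ↓0
  @0  [1,2]  acc 0  |  →0  ↓0
  @1  [0,2]  acc 0  |  →0  ↓0
  @1  [1,1]  acc 0  |  →0  ↓0
  @1  [1,2]  acc 0  |  →0  ↓0
  @2  [0,2]  acc 44  |  →44  ↓2
  @2  [1,1]  acc 60  |  →60  ↓4
  @2  [1,2]  acc 0  |  →0  ↓0
  @3  [0,2]  acc 52  |  →52  ↓1
  @3  [1,1]  acc 102  |  →102  ↓8
  @3  [1,2]  acc 64  |  →64  ↓2
  @4  [0,2]  acc 67  |  →67  ↓2
  @4  [1,1]  acc 90  |  →90  ↓3
  @4  [1,2]  acc 104  |  →104  ↓1
  @5  [0,2]  acc 0  |  →0  ↓0
  @5  [1,1]  acc 0  |  →0  ↓0
  @5  [1,2]  acc 94  |  →94  ↓2

register = 2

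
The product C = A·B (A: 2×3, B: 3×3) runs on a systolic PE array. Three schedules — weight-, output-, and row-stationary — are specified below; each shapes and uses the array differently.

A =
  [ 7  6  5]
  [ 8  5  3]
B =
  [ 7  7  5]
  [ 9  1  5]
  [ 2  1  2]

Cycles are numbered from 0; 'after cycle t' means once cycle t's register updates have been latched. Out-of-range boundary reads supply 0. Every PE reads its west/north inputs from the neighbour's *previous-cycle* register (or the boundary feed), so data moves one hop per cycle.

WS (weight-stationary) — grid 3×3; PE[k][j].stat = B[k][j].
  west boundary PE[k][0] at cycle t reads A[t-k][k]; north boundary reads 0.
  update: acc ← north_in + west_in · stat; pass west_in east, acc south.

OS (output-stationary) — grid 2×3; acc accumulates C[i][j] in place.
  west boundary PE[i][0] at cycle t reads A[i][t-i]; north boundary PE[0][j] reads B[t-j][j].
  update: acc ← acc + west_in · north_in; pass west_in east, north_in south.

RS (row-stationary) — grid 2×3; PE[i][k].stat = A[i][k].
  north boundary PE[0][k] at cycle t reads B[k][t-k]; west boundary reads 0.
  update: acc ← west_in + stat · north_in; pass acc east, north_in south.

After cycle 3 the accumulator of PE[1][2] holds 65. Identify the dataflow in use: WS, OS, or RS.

WS (3×3 grid), PE[1][2]:
  c0 r1c2: 0 / 0 / 0
  c1 r1c2: 0 / 0 / 0
  c2 r1c2: 0 / 0 / 0
  c3 r1c2: 65 / 6 / 65
OS (2×3 grid), PE[1][2]:
  c0 r1c2: 0 / 0 / 0
  c1 r1c2: 0 / 0 / 0
  c2 r1c2: 0 / 0 / 0
  c3 r1c2: 40 / 8 / 5
RS (2×3 grid), PE[1][2]:
  c0 r1c2: 0 / 0 / 0
  c1 r1c2: 0 / 0 / 0
  c2 r1c2: 0 / 0 / 0
  c3 r1c2: 107 / 107 / 2

dataflow = WS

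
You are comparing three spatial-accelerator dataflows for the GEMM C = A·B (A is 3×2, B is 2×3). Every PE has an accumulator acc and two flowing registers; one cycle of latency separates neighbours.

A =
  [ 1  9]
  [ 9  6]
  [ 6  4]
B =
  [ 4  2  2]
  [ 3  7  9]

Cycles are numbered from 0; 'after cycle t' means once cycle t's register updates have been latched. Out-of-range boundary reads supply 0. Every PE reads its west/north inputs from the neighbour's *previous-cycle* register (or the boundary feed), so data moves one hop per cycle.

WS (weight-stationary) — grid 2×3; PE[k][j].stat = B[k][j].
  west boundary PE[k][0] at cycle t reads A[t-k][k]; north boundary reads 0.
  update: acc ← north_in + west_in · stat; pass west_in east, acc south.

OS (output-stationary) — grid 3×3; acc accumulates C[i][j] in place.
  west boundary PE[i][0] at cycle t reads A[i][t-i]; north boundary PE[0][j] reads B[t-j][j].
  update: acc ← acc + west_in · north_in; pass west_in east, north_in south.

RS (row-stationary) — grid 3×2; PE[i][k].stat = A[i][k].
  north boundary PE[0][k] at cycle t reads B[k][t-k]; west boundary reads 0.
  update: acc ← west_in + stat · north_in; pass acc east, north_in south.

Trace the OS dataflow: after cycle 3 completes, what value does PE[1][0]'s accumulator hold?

PE[1][0].acc = 54

OS on a 3×3 grid — tracing PE[1][0] and its feeders:
  cycle 0: PE[0][0] → acc 4, east 1, south 4
  cycle 0: PE[1][0] → acc 0, east 0, south 0
  cycle 1: PE[0][0] → acc 31, east 9, south 3
  cycle 1: PE[1][0] → acc 36, east 9, south 4
  cycle 2: PE[0][0] → acc 31, east 0, south 0
  cycle 2: PE[1][0] → acc 54, east 6, south 3
  cycle 3: PE[0][0] → acc 31, east 0, south 0
  cycle 3: PE[1][0] → acc 54, east 0, south 0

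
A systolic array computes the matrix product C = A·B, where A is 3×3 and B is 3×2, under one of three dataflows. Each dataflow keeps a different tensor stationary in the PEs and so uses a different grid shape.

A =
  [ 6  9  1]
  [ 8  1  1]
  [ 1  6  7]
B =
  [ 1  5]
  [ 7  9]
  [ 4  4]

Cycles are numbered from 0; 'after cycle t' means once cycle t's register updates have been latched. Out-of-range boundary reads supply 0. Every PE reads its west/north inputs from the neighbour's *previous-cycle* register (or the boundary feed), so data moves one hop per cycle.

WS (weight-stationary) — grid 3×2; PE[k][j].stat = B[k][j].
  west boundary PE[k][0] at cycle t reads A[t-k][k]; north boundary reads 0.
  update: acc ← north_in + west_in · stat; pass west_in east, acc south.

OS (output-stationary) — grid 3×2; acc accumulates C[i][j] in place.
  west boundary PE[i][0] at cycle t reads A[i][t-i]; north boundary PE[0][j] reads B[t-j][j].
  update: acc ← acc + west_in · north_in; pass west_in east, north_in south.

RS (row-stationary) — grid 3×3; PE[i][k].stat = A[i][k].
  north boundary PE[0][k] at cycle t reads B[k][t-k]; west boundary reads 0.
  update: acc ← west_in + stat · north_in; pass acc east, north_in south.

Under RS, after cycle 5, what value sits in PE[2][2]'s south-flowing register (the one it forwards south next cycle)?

register = 4

RS on a 3×3 grid — tracing PE[2][2] and its feeders:
  t=0 PE[1][2]: acc=0 h=0 v=0
  t=0 PE[2][1]: acc=0 h=0 v=0
  t=0 PE[2][2]: acc=0 h=0 v=0
  t=1 PE[1][2]: acc=0 h=0 v=0
  t=1 PE[2][1]: acc=0 h=0 v=0
  t=1 PE[2][2]: acc=0 h=0 v=0
  t=2 PE[1][2]: acc=0 h=0 v=0
  t=2 PE[2][1]: acc=0 h=0 v=0
  t=2 PE[2][2]: acc=0 h=0 v=0
  t=3 PE[1][2]: acc=19 h=19 v=4
  t=3 PE[2][1]: acc=43 h=43 v=7
  t=3 PE[2][2]: acc=0 h=0 v=0
  t=4 PE[1][2]: acc=53 h=53 v=4
  t=4 PE[2][1]: acc=59 h=59 v=9
  t=4 PE[2][2]: acc=71 h=71 v=4
  t=5 PE[1][2]: acc=0 h=0 v=0
  t=5 PE[2][1]: acc=0 h=0 v=0
  t=5 PE[2][2]: acc=87 h=87 v=4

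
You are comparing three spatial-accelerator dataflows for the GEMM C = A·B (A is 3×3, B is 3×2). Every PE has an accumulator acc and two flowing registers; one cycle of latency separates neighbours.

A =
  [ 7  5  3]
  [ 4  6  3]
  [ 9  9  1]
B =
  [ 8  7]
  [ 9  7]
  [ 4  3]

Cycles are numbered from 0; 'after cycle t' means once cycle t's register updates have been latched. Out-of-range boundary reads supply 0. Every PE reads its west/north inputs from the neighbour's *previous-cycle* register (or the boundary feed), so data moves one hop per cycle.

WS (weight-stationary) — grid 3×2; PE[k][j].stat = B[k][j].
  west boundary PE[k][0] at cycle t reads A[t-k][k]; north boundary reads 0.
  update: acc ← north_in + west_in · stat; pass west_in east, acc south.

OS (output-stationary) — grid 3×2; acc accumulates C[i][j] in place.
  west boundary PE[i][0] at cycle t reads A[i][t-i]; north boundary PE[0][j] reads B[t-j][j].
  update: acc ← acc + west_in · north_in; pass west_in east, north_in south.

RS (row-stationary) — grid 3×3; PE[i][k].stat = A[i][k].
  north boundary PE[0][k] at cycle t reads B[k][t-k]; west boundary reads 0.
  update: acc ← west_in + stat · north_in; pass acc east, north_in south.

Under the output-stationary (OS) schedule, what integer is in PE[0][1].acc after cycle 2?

Tracing OS — 3×2 array, target PE[0][1]:
  step 0 · PE0,0: acc=56; fwd→7 fwd↓8
  step 0 · PE0,1: acc=0; fwd→0 fwd↓0
  step 1 · PE0,0: acc=101; fwd→5 fwd↓9
  step 1 · PE0,1: acc=49; fwd→7 fwd↓7
  step 2 · PE0,0: acc=113; fwd→3 fwd↓4
  step 2 · PE0,1: acc=84; fwd→5 fwd↓7

PE[0][1].acc = 84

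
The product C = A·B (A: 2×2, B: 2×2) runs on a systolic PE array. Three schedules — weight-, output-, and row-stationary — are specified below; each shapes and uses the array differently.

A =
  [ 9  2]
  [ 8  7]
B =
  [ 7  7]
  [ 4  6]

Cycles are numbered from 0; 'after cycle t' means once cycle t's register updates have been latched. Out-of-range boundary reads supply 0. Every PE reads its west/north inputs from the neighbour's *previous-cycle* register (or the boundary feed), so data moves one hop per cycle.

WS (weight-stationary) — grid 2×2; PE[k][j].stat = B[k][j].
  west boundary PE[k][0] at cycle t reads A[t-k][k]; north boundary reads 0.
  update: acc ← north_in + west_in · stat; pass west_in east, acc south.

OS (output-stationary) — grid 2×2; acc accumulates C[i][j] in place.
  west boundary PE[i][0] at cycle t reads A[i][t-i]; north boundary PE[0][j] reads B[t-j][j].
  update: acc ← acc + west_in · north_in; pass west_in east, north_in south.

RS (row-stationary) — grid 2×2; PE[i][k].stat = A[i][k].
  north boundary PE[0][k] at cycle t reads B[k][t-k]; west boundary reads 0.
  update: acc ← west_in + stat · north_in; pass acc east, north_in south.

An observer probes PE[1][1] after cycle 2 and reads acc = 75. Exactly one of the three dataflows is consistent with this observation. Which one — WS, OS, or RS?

WS (2×2 grid), PE[1][1]:
  after 0 — PE[1][1] acc=0, pass-E 0, pass-S 0
  after 1 — PE[1][1] acc=0, pass-E 0, pass-S 0
  after 2 — PE[1][1] acc=75, pass-E 2, pass-S 75
OS (2×2 grid), PE[1][1]:
  after 0 — PE[1][1] acc=0, pass-E 0, pass-S 0
  after 1 — PE[1][1] acc=0, pass-E 0, pass-S 0
  after 2 — PE[1][1] acc=56, pass-E 8, pass-S 7
RS (2×2 grid), PE[1][1]:
  after 0 — PE[1][1] acc=0, pass-E 0, pass-S 0
  after 1 — PE[1][1] acc=0, pass-E 0, pass-S 0
  after 2 — PE[1][1] acc=84, pass-E 84, pass-S 4

dataflow = WS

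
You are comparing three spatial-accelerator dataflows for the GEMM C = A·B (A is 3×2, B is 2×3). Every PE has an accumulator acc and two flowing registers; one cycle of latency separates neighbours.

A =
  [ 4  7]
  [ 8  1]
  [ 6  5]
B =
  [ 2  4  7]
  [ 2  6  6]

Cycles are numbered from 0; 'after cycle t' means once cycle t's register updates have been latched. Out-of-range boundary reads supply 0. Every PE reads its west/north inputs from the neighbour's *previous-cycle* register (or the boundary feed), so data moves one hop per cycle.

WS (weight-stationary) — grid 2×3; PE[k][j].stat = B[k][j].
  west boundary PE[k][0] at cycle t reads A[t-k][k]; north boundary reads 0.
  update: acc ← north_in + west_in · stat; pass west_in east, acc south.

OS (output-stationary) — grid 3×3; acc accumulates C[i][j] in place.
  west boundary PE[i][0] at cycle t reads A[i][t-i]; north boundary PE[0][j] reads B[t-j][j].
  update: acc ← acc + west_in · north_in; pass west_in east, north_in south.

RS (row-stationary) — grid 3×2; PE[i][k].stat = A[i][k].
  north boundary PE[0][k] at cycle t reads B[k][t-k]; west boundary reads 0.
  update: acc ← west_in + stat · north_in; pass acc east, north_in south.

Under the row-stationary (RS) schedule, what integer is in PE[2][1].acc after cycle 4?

RS (3×2). Following PE[2][1] plus its west/north inputs:
  step 0 · PE1,1: acc=0; fwd→0 fwd↓0
  step 0 · PE2,0: acc=0; fwd→0 fwd↓0
  step 0 · PE2,1: acc=0; fwd→0 fwd↓0
  step 1 · PE1,1: acc=0; fwd→0 fwd↓0
  step 1 · PE2,0: acc=0; fwd→0 fwd↓0
  step 1 · PE2,1: acc=0; fwd→0 fwd↓0
  step 2 · PE1,1: acc=18; fwd→18 fwd↓2
  step 2 · PE2,0: acc=12; fwd→12 fwd↓2
  step 2 · PE2,1: acc=0; fwd→0 fwd↓0
  step 3 · PE1,1: acc=38; fwd→38 fwd↓6
  step 3 · PE2,0: acc=24; fwd→24 fwd↓4
  step 3 · PE2,1: acc=22; fwd→22 fwd↓2
  step 4 · PE1,1: acc=62; fwd→62 fwd↓6
  step 4 · PE2,0: acc=42; fwd→42 fwd↓7
  step 4 · PE2,1: acc=54; fwd→54 fwd↓6

PE[2][1].acc = 54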